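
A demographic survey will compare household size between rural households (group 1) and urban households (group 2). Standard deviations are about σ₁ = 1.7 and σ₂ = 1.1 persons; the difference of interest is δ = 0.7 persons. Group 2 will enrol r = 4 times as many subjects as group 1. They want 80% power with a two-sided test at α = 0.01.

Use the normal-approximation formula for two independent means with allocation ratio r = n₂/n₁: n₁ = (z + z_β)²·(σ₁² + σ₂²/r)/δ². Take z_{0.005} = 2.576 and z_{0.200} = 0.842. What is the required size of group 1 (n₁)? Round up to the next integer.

n₁ = (z_{α/2} + z_β)² · (σ₁² + σ₂²/r) / δ²
   = (2.576 + 0.842)² · (1.7² + 1.1²/4) / 0.7²
   = 11.6827 · (2.89 + 0.3025) / 0.49
   = 11.6827 · 3.1925 / 0.49
   = 76.12
Round up → n₁ = 77; n₂ = r·n₁ = 4 × 77 = 308.

n₁ = 77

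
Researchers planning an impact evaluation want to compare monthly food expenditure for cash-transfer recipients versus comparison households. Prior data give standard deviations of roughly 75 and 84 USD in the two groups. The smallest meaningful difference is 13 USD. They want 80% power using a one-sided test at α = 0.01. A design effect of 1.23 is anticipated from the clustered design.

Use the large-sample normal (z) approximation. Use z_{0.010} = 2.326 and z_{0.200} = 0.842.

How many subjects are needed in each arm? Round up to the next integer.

n = (z_α + z_β)² · (σ₁² + σ₂²) / δ²
  = (2.326 + 0.842)² · (75² + 84² = 12681) / 13²
  = 10.0362 · 12681 / 169
  = 753.07
Design effect: 1.23 × 753.07 = 926.28.
Round up → n = 927 per group.

n = 927 per group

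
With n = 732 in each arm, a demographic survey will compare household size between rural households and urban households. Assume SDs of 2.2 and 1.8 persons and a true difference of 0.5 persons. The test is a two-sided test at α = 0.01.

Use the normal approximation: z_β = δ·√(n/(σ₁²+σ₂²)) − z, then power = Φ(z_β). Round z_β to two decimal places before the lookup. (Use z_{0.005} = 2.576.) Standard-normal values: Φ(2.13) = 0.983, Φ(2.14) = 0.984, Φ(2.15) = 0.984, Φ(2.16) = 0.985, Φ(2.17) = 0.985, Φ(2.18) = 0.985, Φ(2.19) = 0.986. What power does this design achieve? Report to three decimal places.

Power ≈ 0.985

z_β = δ·√(n/(σ₁²+σ₂²)) − z_{α/2}
    = 0.5 · √(732/8.08) − 2.576
    = 0.5 · 9.51809 − 2.576
    = 4.7590 − 2.576 = 2.1830 → 2.18
Power = Φ(2.18) = 0.985.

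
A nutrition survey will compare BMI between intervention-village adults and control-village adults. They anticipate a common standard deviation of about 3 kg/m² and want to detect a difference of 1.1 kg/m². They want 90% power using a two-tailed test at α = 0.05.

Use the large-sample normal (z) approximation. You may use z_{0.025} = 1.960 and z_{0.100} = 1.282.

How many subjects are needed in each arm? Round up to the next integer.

n = 157 per group

n = (z_{α/2} + z_β)² · (σ₁² + σ₂²) / δ²
  = (1.960 + 1.282)² · (2·3² = 18) / 1.1²
  = 10.5106 · 18 / 1.21
  = 156.36
Round up → n = 157 per group.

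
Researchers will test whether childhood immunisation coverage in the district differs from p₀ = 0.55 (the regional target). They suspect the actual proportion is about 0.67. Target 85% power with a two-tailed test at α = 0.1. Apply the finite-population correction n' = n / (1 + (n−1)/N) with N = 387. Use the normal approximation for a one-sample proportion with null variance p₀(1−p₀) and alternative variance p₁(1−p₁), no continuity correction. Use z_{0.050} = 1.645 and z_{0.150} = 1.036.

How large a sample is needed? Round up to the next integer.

n = 91

n = [z_{α/2}·√(p₀q₀) + z_β·√(p₁q₁)]² / (p₁ − p₀)²
  = [1.645·√(0.55·0.45) + 1.036·√(0.67·0.33)]² / (0.12)²
  = [1.645·0.4975 + 1.036·0.4702]² / 0.0144
  = [1.3055]² / 0.0144
  = 118.36
Finite-population correction (N = 387): 118.36 / (1 + (118.36 − 1)/387) = 90.82.
Round up → n = 91.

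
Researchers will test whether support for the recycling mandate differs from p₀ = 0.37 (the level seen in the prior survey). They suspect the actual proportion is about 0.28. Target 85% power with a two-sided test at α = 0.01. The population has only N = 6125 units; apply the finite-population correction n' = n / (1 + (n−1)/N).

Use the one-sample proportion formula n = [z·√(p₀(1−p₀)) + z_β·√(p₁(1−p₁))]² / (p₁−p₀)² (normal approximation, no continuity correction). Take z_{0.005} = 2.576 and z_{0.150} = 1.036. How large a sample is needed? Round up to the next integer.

n = [z_{α/2}·√(p₀q₀) + z_β·√(p₁q₁)]² / (p₁ − p₀)²
  = [2.576·√(0.37·0.63) + 1.036·√(0.28·0.72)]² / (-0.09)²
  = [2.576·0.4828 + 1.036·0.4490]² / 0.0081
  = [1.7089]² / 0.0081
  = 360.52
Finite-population correction (N = 6125): 360.52 / (1 + (360.52 − 1)/6125) = 340.53.
Round up → n = 341.

n = 341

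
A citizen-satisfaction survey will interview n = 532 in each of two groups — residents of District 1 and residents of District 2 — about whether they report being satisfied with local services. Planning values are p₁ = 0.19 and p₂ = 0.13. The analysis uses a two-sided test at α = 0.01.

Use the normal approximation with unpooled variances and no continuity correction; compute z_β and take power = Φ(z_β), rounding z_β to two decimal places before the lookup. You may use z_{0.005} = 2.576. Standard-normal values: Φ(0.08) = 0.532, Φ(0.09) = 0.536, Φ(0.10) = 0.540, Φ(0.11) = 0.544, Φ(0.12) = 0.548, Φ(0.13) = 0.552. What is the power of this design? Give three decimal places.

z_β = |p₁−p₂|·√(n/[p₁q₁+p₂q₂]) − z_{α/2}
    = 0.06 · √(532/0.2670) − 2.576
    = 0.06 · 44.6375 − 2.576
    = 2.6783 − 2.576 = 0.1023 → 0.10
Power = Φ(0.10) = 0.540.

Power ≈ 0.540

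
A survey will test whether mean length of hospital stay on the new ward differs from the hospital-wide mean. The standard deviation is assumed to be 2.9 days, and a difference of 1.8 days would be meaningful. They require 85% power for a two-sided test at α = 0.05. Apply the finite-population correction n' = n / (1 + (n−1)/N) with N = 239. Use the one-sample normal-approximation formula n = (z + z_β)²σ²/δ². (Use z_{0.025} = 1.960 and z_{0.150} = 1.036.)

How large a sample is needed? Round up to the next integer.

n = (z_{α/2} + z_β)² · σ² / δ²
  = (1.960 + 1.036)² · 2.9² / 1.8²
  = 8.9760 · 8.41 / 3.24
  = 23.30
Finite-population correction (N = 239): 23.30 / (1 + (23.30 − 1)/239) = 21.31.
Round up → n = 22.

n = 22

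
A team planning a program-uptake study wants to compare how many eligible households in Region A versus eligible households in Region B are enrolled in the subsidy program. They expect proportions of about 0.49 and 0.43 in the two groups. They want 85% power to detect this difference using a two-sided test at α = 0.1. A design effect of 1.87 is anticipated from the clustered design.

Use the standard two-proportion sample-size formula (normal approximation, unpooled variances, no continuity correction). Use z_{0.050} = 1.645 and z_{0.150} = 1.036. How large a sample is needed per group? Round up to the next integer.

n = 1849 per group

n = (z_{α/2} + z_β)² · [p₁(1−p₁) + p₂(1−p₂)] / (p₁ − p₂)²
  = (1.645 + 1.036)² · (0.49·0.51 + 0.43·0.57) / (0.06)²
  = (2.681)² · (0.2499 + 0.2451) / 0.0036
  = 7.1878 · 0.4950 / 0.0036
  = 988.32
Design effect: 1.87 × 988.32 = 1848.15.
Round up → n = 1849 per group.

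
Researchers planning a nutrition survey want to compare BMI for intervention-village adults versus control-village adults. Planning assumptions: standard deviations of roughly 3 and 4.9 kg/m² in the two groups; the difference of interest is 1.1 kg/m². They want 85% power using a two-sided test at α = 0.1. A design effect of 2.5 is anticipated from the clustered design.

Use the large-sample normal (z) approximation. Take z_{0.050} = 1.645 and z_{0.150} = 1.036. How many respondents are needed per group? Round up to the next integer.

n = 491 per group

n = (z_{α/2} + z_β)² · (σ₁² + σ₂²) / δ²
  = (1.645 + 1.036)² · (3² + 4.9² = 33.01) / 1.1²
  = 7.1878 · 33.01 / 1.21
  = 196.09
Design effect: 2.5 × 196.09 = 490.22.
Round up → n = 491 per group.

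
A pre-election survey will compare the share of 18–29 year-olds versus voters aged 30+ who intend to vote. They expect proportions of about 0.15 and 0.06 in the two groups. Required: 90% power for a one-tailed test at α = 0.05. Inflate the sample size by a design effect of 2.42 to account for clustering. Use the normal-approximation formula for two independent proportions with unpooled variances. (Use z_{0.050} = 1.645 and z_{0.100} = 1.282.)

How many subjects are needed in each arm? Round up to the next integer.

n = 471 per group

n = (z_α + z_β)² · [p₁(1−p₁) + p₂(1−p₂)] / (p₁ − p₂)²
  = (1.645 + 1.282)² · (0.15·0.85 + 0.06·0.94) / (0.09)²
  = (2.927)² · (0.1275 + 0.0564) / 0.0081
  = 8.5673 · 0.1839 / 0.0081
  = 194.51
Design effect: 2.42 × 194.51 = 470.71.
Round up → n = 471 per group.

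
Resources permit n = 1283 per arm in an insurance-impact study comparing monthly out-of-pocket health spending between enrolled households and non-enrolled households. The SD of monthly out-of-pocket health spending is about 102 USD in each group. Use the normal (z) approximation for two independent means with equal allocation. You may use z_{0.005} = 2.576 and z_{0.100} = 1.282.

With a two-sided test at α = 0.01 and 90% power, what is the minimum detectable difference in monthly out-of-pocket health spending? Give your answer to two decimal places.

δ = (z_{α/2} + z_β) · √((σ₁²+σ₂²)/n)
  = (2.576 + 1.282) · √(20808/1283)
  = 3.858 · √16.2182
  = 3.858 · 4.0272
  = 15.5369

Minimum detectable difference ≈ 15.54 USD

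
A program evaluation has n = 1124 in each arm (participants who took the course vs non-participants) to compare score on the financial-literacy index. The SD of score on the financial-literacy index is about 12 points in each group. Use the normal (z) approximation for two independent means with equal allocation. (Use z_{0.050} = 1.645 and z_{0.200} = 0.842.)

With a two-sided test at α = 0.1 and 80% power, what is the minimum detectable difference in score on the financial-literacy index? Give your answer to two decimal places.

Minimum detectable difference ≈ 1.26 points

δ = (z_{α/2} + z_β) · √((σ₁²+σ₂²)/n)
  = (1.645 + 0.842) · √(288/1124)
  = 2.487 · √0.25623
  = 2.487 · 0.5062
  = 1.2589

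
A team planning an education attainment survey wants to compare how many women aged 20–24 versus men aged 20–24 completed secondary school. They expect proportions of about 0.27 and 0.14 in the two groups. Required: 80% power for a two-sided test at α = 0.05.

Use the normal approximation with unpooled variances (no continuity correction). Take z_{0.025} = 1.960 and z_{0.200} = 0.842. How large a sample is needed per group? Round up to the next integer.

n = 148 per group

n = (z_{α/2} + z_β)² · [p₁(1−p₁) + p₂(1−p₂)] / (p₁ − p₂)²
  = (1.960 + 0.842)² · (0.27·0.73 + 0.14·0.86) / (0.13)²
  = (2.802)² · (0.1971 + 0.1204) / 0.0169
  = 7.8512 · 0.3175 / 0.0169
  = 147.50
Round up → n = 148 per group.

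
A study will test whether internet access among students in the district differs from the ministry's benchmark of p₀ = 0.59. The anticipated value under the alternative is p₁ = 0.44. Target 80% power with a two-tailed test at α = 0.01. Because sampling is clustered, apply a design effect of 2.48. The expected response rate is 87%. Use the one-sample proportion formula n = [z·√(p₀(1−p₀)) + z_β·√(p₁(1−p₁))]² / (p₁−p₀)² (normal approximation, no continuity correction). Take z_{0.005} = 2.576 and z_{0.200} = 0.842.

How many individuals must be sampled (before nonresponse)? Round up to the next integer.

n = 360

n = [z_{α/2}·√(p₀q₀) + z_β·√(p₁q₁)]² / (p₁ − p₀)²
  = [2.576·√(0.59·0.41) + 0.842·√(0.44·0.56)]² / (-0.15)²
  = [2.576·0.4918 + 0.842·0.4964]² / 0.0225
  = [1.6849]² / 0.0225
  = 126.18
Design effect: 2.48 × 126.18 = 312.92.
Adjust for 87% response: 312.92 / 0.87 = 359.67.
Round up → n = 360.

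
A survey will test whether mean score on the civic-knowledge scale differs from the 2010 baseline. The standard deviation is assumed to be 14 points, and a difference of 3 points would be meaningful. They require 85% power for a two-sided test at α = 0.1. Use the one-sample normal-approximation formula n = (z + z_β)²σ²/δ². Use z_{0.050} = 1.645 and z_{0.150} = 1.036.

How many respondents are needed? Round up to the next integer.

n = 157

n = (z_{α/2} + z_β)² · σ² / δ²
  = (1.645 + 1.036)² · 14² / 3²
  = 7.1878 · 196 / 9
  = 156.53
Round up → n = 157.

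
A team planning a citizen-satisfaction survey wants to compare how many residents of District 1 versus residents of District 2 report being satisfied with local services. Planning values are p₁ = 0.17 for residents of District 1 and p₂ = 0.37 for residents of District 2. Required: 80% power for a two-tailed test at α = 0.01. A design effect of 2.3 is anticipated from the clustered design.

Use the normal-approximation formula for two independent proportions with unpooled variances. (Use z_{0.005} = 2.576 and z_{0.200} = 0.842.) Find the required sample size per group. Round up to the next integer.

n = 252 per group

n = (z_{α/2} + z_β)² · [p₁(1−p₁) + p₂(1−p₂)] / (p₁ − p₂)²
  = (2.576 + 0.842)² · (0.17·0.83 + 0.37·0.63) / (-0.20)²
  = (3.418)² · (0.1411 + 0.2331) / 0.0400
  = 11.6827 · 0.3742 / 0.0400
  = 109.29
Design effect: 2.3 × 109.29 = 251.37.
Round up → n = 252 per group.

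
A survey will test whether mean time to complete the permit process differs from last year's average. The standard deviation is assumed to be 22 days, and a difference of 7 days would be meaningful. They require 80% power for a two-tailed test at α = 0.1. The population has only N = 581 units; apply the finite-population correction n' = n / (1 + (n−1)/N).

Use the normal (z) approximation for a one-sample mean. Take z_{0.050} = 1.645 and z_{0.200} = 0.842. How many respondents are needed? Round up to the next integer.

n = (z_{α/2} + z_β)² · σ² / δ²
  = (1.645 + 0.842)² · 22² / 7²
  = 6.1852 · 484 / 49
  = 61.09
Finite-population correction (N = 581): 61.09 / (1 + (61.09 − 1)/581) = 55.37.
Round up → n = 56.

n = 56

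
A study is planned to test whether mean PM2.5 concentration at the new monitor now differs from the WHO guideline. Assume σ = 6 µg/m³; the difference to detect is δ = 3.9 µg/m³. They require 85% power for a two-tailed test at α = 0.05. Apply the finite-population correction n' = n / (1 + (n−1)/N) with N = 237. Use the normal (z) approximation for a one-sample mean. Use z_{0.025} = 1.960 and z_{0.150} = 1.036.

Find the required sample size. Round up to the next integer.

n = (z_{α/2} + z_β)² · σ² / δ²
  = (1.960 + 1.036)² · 6² / 3.9²
  = 8.9760 · 36 / 15.21
  = 21.25
Finite-population correction (N = 237): 21.25 / (1 + (21.25 − 1)/237) = 19.57.
Round up → n = 20.

n = 20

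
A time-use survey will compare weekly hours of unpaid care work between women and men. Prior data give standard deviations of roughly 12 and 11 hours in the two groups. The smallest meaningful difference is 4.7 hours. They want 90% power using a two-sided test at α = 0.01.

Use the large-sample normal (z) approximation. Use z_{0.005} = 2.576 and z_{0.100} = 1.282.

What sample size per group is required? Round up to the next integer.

n = 179 per group

n = (z_{α/2} + z_β)² · (σ₁² + σ₂²) / δ²
  = (2.576 + 1.282)² · (12² + 11² = 265) / 4.7²
  = 14.8842 · 265 / 22.09
  = 178.56
Round up → n = 179 per group.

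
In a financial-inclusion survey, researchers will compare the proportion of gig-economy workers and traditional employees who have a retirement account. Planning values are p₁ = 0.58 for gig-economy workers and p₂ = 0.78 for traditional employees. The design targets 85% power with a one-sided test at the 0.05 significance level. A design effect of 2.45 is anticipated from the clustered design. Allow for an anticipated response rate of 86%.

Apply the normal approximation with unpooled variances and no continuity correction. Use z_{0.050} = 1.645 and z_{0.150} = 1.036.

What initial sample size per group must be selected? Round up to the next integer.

n = 213 per group

n = (z_α + z_β)² · [p₁(1−p₁) + p₂(1−p₂)] / (p₁ − p₂)²
  = (1.645 + 1.036)² · (0.58·0.42 + 0.78·0.22) / (-0.20)²
  = (2.681)² · (0.2436 + 0.1716) / 0.0400
  = 7.1878 · 0.4152 / 0.0400
  = 74.61
Design effect: 2.45 × 74.61 = 182.79.
Adjust for 86% response: 182.79 / 0.86 = 212.55.
Round up → n = 213 per group.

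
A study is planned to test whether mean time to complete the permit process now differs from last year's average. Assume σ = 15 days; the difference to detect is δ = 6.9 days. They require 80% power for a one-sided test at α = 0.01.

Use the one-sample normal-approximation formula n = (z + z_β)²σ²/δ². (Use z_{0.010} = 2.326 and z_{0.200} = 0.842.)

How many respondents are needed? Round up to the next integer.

n = (z_α + z_β)² · σ² / δ²
  = (2.326 + 0.842)² · 15² / 6.9²
  = 10.0362 · 225 / 47.61
  = 47.43
Round up → n = 48.

n = 48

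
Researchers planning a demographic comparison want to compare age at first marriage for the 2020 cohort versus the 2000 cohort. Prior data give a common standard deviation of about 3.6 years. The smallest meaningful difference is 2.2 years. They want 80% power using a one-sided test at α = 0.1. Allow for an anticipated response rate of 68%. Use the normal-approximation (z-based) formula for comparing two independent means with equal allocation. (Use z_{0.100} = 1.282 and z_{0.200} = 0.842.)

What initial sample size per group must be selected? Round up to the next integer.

n = (z_α + z_β)² · (σ₁² + σ₂²) / δ²
  = (1.282 + 0.842)² · (2·3.6² = 25.92) / 2.2²
  = 4.5114 · 25.92 / 4.84
  = 24.16
Adjust for 68% response: 24.16 / 0.68 = 35.53.
Round up → n = 36 per group.

n = 36 per group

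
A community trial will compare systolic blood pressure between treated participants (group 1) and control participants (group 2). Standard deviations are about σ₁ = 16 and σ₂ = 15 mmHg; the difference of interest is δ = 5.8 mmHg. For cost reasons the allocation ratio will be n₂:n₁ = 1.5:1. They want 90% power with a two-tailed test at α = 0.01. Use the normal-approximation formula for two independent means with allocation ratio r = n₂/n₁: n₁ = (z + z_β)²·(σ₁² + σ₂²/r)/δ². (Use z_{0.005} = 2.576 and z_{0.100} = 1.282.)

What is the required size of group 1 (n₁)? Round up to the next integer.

n₁ = (z_{α/2} + z_β)² · (σ₁² + σ₂²/r) / δ²
   = (2.576 + 1.282)² · (16² + 15²/1.5) / 5.8²
   = 14.8842 · (256 + 150) / 33.64
   = 14.8842 · 406 / 33.64
   = 179.64
Round up → n₁ = 180; n₂ = r·n₁ = 1.5 × 180 = 270.

n₁ = 180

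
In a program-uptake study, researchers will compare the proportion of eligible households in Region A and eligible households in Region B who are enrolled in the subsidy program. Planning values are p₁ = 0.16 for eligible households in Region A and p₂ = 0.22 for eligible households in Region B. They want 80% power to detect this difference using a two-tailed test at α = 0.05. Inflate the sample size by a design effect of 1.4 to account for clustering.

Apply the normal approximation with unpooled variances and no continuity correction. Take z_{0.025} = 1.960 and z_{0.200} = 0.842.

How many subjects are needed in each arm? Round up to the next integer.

n = 935 per group

n = (z_{α/2} + z_β)² · [p₁(1−p₁) + p₂(1−p₂)] / (p₁ − p₂)²
  = (1.960 + 0.842)² · (0.16·0.84 + 0.22·0.78) / (-0.06)²
  = (2.802)² · (0.1344 + 0.1716) / 0.0036
  = 7.8512 · 0.3060 / 0.0036
  = 667.35
Design effect: 1.4 × 667.35 = 934.29.
Round up → n = 935 per group.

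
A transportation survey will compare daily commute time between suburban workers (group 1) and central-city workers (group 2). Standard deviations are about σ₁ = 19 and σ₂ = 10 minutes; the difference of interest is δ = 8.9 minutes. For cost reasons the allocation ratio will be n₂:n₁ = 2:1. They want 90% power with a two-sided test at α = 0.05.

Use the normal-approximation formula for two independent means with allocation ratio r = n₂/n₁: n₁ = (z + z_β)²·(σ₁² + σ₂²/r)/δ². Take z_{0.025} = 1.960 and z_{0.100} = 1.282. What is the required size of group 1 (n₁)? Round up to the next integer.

n₁ = (z_{α/2} + z_β)² · (σ₁² + σ₂²/r) / δ²
   = (1.960 + 1.282)² · (19² + 10²/2) / 8.9²
   = 10.5106 · (361 + 50) / 79.21
   = 10.5106 · 411 / 79.21
   = 54.54
Round up → n₁ = 55; n₂ = r·n₁ = 2 × 55 = 110.

n₁ = 55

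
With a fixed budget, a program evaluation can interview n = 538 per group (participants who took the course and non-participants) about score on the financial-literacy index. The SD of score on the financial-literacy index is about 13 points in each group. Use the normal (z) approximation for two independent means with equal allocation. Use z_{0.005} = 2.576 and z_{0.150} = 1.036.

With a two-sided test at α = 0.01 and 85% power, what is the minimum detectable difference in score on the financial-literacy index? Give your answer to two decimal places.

δ = (z_{α/2} + z_β) · √((σ₁²+σ₂²)/n)
  = (2.576 + 1.036) · √(338/538)
  = 3.612 · √0.62825
  = 3.612 · 0.7926
  = 2.8630

Minimum detectable difference ≈ 2.86 points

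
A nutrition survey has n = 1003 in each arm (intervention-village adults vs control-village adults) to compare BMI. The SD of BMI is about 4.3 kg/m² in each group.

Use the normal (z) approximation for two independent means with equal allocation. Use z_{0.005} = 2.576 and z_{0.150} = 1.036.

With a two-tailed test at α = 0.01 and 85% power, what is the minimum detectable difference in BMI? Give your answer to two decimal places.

δ = (z_{α/2} + z_β) · √((σ₁²+σ₂²)/n)
  = (2.576 + 1.036) · √(36.98/1003)
  = 3.612 · √0.03687
  = 3.612 · 0.1920
  = 0.6936

Minimum detectable difference ≈ 0.69 kg/m²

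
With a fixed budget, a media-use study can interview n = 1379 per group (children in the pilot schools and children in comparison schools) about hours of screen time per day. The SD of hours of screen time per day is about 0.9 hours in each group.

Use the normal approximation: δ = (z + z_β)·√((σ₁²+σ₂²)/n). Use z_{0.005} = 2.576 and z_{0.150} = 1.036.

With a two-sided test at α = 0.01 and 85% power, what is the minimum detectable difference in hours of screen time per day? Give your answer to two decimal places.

δ = (z_{α/2} + z_β) · √((σ₁²+σ₂²)/n)
  = (2.576 + 1.036) · √(1.62/1379)
  = 3.612 · √0.00117
  = 3.612 · 0.0343
  = 0.1238

Minimum detectable difference ≈ 0.12 hours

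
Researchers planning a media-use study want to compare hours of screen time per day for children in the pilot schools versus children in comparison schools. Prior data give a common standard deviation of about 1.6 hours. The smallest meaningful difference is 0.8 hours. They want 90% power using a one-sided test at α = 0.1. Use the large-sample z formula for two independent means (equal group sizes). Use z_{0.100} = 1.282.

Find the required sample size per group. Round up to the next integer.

n = (z_α + z_β)² · (σ₁² + σ₂²) / δ²
  = (1.282 + 1.282)² · (2·1.6² = 5.12) / 0.8²
  = 6.5741 · 5.12 / 0.64
  = 52.59
Round up → n = 53 per group.

n = 53 per group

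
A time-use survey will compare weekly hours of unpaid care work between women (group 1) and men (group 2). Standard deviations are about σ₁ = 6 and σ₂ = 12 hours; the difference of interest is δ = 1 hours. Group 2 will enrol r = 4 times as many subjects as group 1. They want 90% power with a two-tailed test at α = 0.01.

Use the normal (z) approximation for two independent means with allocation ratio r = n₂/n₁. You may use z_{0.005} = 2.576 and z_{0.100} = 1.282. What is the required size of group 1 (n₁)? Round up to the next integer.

n₁ = (z_{α/2} + z_β)² · (σ₁² + σ₂²/r) / δ²
   = (2.576 + 1.282)² · (6² + 12²/4) / 1²
   = 14.8842 · (36 + 36) / 1
   = 14.8842 · 72 / 1
   = 1071.66
Round up → n₁ = 1072; n₂ = r·n₁ = 4 × 1072 = 4288.

n₁ = 1072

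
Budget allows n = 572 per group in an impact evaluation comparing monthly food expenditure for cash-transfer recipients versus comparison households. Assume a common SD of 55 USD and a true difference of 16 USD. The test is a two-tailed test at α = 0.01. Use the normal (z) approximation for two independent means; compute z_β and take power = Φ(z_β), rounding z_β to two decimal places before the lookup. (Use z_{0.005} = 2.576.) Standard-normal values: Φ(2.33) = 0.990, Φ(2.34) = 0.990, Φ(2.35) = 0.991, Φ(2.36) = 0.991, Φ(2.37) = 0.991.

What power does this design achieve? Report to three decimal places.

z_β = δ·√(n/(σ₁²+σ₂²)) − z_{α/2}
    = 16 · √(572/6050) − 2.576
    = 16 · 0.30748 − 2.576
    = 4.9197 − 2.576 = 2.3437 → 2.34
Power = Φ(2.34) = 0.990.

Power ≈ 0.990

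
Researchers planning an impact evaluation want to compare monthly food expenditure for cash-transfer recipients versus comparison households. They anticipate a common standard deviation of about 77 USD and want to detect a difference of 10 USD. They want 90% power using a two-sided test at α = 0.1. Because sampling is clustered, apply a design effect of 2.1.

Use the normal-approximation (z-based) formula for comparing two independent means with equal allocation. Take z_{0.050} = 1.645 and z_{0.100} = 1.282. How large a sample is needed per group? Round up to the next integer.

n = 2134 per group

n = (z_{α/2} + z_β)² · (σ₁² + σ₂²) / δ²
  = (1.645 + 1.282)² · (2·77² = 11858) / 10²
  = 8.5673 · 11858 / 100
  = 1015.91
Design effect: 2.1 × 1015.91 = 2133.42.
Round up → n = 2134 per group.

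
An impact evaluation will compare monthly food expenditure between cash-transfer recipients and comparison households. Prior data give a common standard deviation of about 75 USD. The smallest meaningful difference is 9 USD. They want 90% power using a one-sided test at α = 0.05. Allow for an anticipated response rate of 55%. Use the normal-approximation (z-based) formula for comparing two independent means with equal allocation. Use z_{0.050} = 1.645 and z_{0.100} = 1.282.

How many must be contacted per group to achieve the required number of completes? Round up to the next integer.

n = 2164 per group

n = (z_α + z_β)² · (σ₁² + σ₂²) / δ²
  = (1.645 + 1.282)² · (2·75² = 11250) / 9²
  = 8.5673 · 11250 / 81
  = 1189.91
Adjust for 55% response: 1189.91 / 0.55 = 2163.47.
Round up → n = 2164 per group.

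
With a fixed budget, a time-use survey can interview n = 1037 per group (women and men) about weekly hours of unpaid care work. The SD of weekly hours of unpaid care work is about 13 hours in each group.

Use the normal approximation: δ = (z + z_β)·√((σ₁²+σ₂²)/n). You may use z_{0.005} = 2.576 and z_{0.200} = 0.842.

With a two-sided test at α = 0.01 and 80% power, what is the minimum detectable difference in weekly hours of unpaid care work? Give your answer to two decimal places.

δ = (z_{α/2} + z_β) · √((σ₁²+σ₂²)/n)
  = (2.576 + 0.842) · √(338/1037)
  = 3.418 · √0.32594
  = 3.418 · 0.5709
  = 1.9514

Minimum detectable difference ≈ 1.95 hours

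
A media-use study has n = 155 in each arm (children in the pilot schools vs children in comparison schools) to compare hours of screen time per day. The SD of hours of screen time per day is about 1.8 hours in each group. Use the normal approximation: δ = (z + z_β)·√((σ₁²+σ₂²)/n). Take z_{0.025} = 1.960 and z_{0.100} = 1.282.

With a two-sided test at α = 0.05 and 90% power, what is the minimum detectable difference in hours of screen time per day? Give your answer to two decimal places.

δ = (z_{α/2} + z_β) · √((σ₁²+σ₂²)/n)
  = (1.960 + 1.282) · √(6.48/155)
  = 3.242 · √0.04181
  = 3.242 · 0.2045
  = 0.6629

Minimum detectable difference ≈ 0.66 hours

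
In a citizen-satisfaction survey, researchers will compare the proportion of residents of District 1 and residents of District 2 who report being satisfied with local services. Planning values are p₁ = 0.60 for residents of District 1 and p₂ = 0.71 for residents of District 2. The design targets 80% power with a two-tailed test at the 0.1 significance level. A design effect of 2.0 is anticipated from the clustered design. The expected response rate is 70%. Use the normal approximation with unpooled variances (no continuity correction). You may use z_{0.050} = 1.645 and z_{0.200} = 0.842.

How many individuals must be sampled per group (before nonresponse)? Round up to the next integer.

n = 652 per group

n = (z_{α/2} + z_β)² · [p₁(1−p₁) + p₂(1−p₂)] / (p₁ − p₂)²
  = (1.645 + 0.842)² · (0.60·0.40 + 0.71·0.29) / (-0.11)²
  = (2.487)² · (0.2400 + 0.2059) / 0.0121
  = 6.1852 · 0.4459 / 0.0121
  = 227.93
Design effect: 2.0 × 227.93 = 455.86.
Adjust for 70% response: 455.86 / 0.70 = 651.23.
Round up → n = 652 per group.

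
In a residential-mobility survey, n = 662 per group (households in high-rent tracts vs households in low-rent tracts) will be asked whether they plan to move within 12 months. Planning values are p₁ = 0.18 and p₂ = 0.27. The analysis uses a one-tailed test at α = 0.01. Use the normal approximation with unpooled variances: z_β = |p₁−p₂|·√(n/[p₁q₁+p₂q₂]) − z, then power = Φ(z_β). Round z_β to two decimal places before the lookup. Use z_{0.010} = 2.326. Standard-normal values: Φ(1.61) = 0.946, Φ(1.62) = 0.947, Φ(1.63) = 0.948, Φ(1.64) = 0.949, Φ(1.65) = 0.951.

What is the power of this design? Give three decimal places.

z_β = |p₁−p₂|·√(n/[p₁q₁+p₂q₂]) − z_α
    = 0.09 · √(662/0.3447) − 2.326
    = 0.09 · 43.8236 − 2.326
    = 3.9441 − 2.326 = 1.6181 → 1.62
Power = Φ(1.62) = 0.947.

Power ≈ 0.947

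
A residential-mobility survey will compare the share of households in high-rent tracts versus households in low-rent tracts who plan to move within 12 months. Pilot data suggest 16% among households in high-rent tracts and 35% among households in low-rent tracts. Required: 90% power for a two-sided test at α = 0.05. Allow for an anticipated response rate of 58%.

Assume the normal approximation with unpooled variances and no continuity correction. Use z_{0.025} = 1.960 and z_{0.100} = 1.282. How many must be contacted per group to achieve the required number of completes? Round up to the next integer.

n = 182 per group

n = (z_{α/2} + z_β)² · [p₁(1−p₁) + p₂(1−p₂)] / (p₁ − p₂)²
  = (1.960 + 1.282)² · (0.16·0.84 + 0.35·0.65) / (-0.19)²
  = (3.242)² · (0.1344 + 0.2275) / 0.0361
  = 10.5106 · 0.3619 / 0.0361
  = 105.37
Adjust for 58% response: 105.37 / 0.58 = 181.67.
Round up → n = 182 per group.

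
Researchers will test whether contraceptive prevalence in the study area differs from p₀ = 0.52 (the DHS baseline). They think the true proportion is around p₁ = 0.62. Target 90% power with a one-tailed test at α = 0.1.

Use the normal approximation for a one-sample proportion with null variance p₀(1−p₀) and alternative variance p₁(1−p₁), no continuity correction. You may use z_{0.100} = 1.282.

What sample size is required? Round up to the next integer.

n = 160

n = [z_α·√(p₀q₀) + z_β·√(p₁q₁)]² / (p₁ − p₀)²
  = [1.282·√(0.52·0.48) + 1.282·√(0.62·0.38)]² / (0.10)²
  = [1.282·0.4996 + 1.282·0.4854]² / 0.0100
  = [1.2628]² / 0.0100
  = 159.45
Round up → n = 160.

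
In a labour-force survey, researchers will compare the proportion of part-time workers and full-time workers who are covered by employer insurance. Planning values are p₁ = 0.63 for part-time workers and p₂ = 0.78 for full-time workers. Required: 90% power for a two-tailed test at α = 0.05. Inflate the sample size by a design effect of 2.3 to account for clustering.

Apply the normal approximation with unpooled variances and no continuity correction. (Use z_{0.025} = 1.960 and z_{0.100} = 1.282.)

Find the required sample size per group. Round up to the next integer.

n = 435 per group

n = (z_{α/2} + z_β)² · [p₁(1−p₁) + p₂(1−p₂)] / (p₁ − p₂)²
  = (1.960 + 1.282)² · (0.63·0.37 + 0.78·0.22) / (-0.15)²
  = (3.242)² · (0.2331 + 0.1716) / 0.0225
  = 10.5106 · 0.4047 / 0.0225
  = 189.05
Design effect: 2.3 × 189.05 = 434.82.
Round up → n = 435 per group.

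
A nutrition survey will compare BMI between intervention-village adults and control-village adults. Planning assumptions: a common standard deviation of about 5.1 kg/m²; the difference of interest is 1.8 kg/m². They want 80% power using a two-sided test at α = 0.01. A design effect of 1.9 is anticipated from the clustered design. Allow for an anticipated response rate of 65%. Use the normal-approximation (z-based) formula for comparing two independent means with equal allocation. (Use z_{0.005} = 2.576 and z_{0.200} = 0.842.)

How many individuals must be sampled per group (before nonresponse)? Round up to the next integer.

n = (z_{α/2} + z_β)² · (σ₁² + σ₂²) / δ²
  = (2.576 + 0.842)² · (2·5.1² = 52.02) / 1.8²
  = 11.6827 · 52.02 / 3.24
  = 187.57
Design effect: 1.9 × 187.57 = 356.39.
Adjust for 65% response: 356.39 / 0.65 = 548.29.
Round up → n = 549 per group.

n = 549 per group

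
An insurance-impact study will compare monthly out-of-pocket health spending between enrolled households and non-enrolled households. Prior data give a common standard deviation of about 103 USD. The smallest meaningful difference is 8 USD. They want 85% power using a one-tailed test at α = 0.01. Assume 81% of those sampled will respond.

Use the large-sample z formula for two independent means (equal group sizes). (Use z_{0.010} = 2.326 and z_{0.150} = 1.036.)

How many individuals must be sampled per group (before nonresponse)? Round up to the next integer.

n = 4627 per group

n = (z_α + z_β)² · (σ₁² + σ₂²) / δ²
  = (2.326 + 1.036)² · (2·103² = 21218) / 8²
  = 11.3030 · 21218 / 64
  = 3747.31
Adjust for 81% response: 3747.31 / 0.81 = 4626.31.
Round up → n = 4627 per group.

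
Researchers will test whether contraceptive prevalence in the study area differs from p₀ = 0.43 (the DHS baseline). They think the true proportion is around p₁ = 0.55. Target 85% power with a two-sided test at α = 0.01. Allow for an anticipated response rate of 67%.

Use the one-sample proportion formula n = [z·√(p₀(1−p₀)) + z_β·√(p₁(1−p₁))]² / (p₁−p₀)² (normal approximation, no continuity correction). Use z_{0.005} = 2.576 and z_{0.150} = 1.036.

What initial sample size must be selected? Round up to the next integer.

n = 333

n = [z_{α/2}·√(p₀q₀) + z_β·√(p₁q₁)]² / (p₁ − p₀)²
  = [2.576·√(0.43·0.57) + 1.036·√(0.55·0.45)]² / (0.12)²
  = [2.576·0.4951 + 1.036·0.4975]² / 0.0144
  = [1.7907]² / 0.0144
  = 222.69
Adjust for 67% response: 222.69 / 0.67 = 332.37.
Round up → n = 333.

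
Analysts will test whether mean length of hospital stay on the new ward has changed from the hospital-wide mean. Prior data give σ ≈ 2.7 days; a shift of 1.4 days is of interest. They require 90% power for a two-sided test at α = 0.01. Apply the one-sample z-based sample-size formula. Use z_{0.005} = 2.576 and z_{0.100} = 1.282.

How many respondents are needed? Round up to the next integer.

n = 56

n = (z_{α/2} + z_β)² · σ² / δ²
  = (2.576 + 1.282)² · 2.7² / 1.4²
  = 14.8842 · 7.29 / 1.96
  = 55.36
Round up → n = 56.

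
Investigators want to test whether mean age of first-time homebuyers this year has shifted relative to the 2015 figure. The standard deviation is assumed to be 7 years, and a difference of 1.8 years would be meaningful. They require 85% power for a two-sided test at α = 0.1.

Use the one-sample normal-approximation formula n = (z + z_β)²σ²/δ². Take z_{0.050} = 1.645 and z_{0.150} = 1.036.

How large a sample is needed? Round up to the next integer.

n = (z_{α/2} + z_β)² · σ² / δ²
  = (1.645 + 1.036)² · 7² / 1.8²
  = 7.1878 · 49 / 3.24
  = 108.70
Round up → n = 109.

n = 109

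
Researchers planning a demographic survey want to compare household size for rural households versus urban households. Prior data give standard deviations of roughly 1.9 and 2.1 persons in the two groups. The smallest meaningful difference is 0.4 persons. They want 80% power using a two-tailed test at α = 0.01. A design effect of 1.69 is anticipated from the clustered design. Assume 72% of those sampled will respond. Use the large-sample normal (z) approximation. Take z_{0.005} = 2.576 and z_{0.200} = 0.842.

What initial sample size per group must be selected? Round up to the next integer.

n = (z_{α/2} + z_β)² · (σ₁² + σ₂²) / δ²
  = (2.576 + 0.842)² · (1.9² + 2.1² = 8.02) / 0.4²
  = 11.6827 · 8.02 / 0.16
  = 585.60
Design effect: 1.69 × 585.60 = 989.66.
Adjust for 72% response: 989.66 / 0.72 = 1374.53.
Round up → n = 1375 per group.

n = 1375 per group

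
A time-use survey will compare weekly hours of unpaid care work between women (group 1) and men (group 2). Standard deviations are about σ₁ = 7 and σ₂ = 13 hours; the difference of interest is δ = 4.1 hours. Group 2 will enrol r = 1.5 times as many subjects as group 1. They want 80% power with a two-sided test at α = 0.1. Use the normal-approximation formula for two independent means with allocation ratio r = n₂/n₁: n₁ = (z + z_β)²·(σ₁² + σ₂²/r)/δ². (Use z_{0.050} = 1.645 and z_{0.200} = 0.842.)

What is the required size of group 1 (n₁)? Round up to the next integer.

n₁ = 60

n₁ = (z_{α/2} + z_β)² · (σ₁² + σ₂²/r) / δ²
   = (1.645 + 0.842)² · (7² + 13²/1.5) / 4.1²
   = 6.1852 · (49 + 112.6667) / 16.81
   = 6.1852 · 161.6667 / 16.81
   = 59.48
Round up → n₁ = 60; n₂ = r·n₁ = 1.5 × 60 = 90.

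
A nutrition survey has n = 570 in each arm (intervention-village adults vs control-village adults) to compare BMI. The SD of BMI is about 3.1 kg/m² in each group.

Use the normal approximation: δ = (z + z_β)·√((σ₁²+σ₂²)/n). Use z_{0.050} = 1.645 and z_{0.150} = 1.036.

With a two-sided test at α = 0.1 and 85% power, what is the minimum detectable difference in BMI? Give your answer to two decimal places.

δ = (z_{α/2} + z_β) · √((σ₁²+σ₂²)/n)
  = (1.645 + 1.036) · √(19.22/570)
  = 2.681 · √0.03372
  = 2.681 · 0.1836
  = 0.4923

Minimum detectable difference ≈ 0.49 kg/m²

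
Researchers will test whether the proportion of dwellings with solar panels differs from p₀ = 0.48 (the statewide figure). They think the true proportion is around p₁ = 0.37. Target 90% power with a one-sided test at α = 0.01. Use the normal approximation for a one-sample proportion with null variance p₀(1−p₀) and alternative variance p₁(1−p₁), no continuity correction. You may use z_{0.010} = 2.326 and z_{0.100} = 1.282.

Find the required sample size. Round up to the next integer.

n = 263

n = [z_α·√(p₀q₀) + z_β·√(p₁q₁)]² / (p₁ − p₀)²
  = [2.326·√(0.48·0.52) + 1.282·√(0.37·0.63)]² / (-0.11)²
  = [2.326·0.4996 + 1.282·0.4828]² / 0.0121
  = [1.7810]² / 0.0121
  = 262.15
Round up → n = 263.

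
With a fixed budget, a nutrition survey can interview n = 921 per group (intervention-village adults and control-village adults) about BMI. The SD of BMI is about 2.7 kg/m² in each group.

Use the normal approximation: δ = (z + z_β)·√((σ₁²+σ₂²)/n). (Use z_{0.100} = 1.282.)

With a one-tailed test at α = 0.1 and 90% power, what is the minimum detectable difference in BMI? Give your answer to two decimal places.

Minimum detectable difference ≈ 0.32 kg/m²

δ = (z_α + z_β) · √((σ₁²+σ₂²)/n)
  = (1.282 + 1.282) · √(14.58/921)
  = 2.564 · √0.01583
  = 2.564 · 0.1258
  = 0.3226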